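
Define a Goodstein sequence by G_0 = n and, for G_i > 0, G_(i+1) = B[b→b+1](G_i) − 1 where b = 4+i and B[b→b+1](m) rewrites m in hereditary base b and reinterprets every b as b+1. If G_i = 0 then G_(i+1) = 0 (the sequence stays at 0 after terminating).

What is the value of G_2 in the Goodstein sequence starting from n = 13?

13 —HB4→ 3·4 + 1 —bump→ 3·5 + 1 = 16 —(−1)→ 15
15 —HB5→ 3·5 —bump→ 3·6 = 18 —(−1)→ 17

17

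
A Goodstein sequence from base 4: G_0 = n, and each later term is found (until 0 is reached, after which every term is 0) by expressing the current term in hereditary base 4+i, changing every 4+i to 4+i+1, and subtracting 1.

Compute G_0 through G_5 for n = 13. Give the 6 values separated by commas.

G_0 = 13. HB_4(13) = 3·4 + 1. Bump = 16. G_1 = 15.
G_1 = 15. HB_5(15) = 3·5. Bump = 18. G_2 = 17.
G_2 = 17. HB_6(17) = 2·6 + 5. Bump = 19. G_3 = 18.
G_3 = 18. HB_7(18) = 2·7 + 4. Bump = 20. G_4 = 19.
G_4 = 19. HB_8(19) = 2·8 + 3. Bump = 21. G_5 = 20.

13, 15, 17, 18, 19, 20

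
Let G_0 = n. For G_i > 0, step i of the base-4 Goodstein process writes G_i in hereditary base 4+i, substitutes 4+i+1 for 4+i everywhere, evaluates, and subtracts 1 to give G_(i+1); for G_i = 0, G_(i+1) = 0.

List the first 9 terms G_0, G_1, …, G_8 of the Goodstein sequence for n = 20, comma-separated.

20, 29, 39, 51, 65, 81, 99, 107, 115

step 0: 20 = 4^2 + 4; sub 5 for 4: 5^2 + 5; = 30; G_1 = 30−1 = 29
step 1: 29 = 5^2 + 4; sub 6 for 5: 6^2 + 4; = 40; G_2 = 40−1 = 39
step 2: 39 = 6^2 + 3; sub 7 for 6: 7^2 + 3; = 52; G_3 = 52−1 = 51
step 3: 51 = 7^2 + 2; sub 8 for 7: 8^2 + 2; = 66; G_4 = 66−1 = 65
step 4: 65 = 8^2 + 1; sub 9 for 8: 9^2 + 1; = 82; G_5 = 82−1 = 81
step 5: 81 = 9^2; sub 10 for 9: 10^2; = 100; G_6 = 100−1 = 99
step 6: 99 = 9·10 + 9; sub 11 for 10: 9·11 + 9; = 108; G_7 = 108−1 = 107
step 7: 107 = 9·11 + 8; sub 12 for 11: 9·12 + 8; = 116; G_8 = 116−1 = 115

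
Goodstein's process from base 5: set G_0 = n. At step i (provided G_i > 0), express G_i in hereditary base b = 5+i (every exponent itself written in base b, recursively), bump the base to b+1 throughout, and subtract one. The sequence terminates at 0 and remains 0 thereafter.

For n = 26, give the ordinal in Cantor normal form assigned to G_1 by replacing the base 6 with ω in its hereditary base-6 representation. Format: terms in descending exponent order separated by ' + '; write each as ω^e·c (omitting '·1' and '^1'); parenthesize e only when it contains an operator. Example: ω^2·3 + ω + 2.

base 5: 26 = 5^2 + 1; at 6: 6^2 + 1 = 37; next = 36
base 6: 36 = 6^2; at 7: 7^2 = 49; next = 48

ω^2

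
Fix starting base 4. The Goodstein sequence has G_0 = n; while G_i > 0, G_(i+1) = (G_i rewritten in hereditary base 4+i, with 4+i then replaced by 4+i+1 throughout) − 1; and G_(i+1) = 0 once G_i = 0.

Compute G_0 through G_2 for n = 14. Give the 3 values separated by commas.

14, 16, 18

(0) 14|_4 = 3·4 + 2 ↦ 3·5 + 2|_5 = 17 ⇒ 16
(1) 16|_5 = 3·5 + 1 ↦ 3·6 + 1|_6 = 19 ⇒ 18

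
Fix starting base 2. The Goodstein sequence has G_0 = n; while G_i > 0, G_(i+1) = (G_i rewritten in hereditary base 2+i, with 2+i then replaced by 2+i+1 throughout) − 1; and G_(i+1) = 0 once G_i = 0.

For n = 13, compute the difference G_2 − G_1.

step 0: 13 = 2^(2 + 1) + 2^2 + 1; sub 3 for 2: 3^(3 + 1) + 3^3 + 1; = 109; G_1 = 109−1 = 108
step 1: 108 = 3^(3 + 1) + 3^3; sub 4 for 3: 4^(4 + 1) + 4^4; = 1280; G_2 = 1280−1 = 1279

1171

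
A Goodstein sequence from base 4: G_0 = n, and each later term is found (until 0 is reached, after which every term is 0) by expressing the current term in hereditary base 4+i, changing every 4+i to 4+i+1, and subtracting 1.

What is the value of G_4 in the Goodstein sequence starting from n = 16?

33

step 0: 16 = 4^2; sub 5 for 4: 5^2; = 25; G_1 = 25−1 = 24
step 1: 24 = 4·5 + 4; sub 6 for 5: 4·6 + 4; = 28; G_2 = 28−1 = 27
step 2: 27 = 4·6 + 3; sub 7 for 6: 4·7 + 3; = 31; G_3 = 31−1 = 30
step 3: 30 = 4·7 + 2; sub 8 for 7: 4·8 + 2; = 34; G_4 = 34−1 = 33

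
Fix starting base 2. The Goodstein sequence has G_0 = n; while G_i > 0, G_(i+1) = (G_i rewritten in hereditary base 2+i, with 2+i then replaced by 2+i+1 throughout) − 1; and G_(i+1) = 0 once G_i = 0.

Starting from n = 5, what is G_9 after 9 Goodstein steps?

base 2: 5 = 2^2 + 1; at 3: 3^3 + 1 = 28; next = 27
base 3: 27 = 3^3; at 4: 4^4 = 256; next = 255
base 4: 255 = 3·4^3 + 3·4^2 + 3·4 + 3; at 5: 3·5^3 + 3·5^2 + 3·5 + 3 = 468; next = 467
base 5: 467 = 3·5^3 + 3·5^2 + 3·5 + 2; at 6: 3·6^3 + 3·6^2 + 3·6 + 2 = 776; next = 775
base 6: 775 = 3·6^3 + 3·6^2 + 3·6 + 1; at 7: 3·7^3 + 3·7^2 + 3·7 + 1 = 1198; next = 1197
base 7: 1197 = 3·7^3 + 3·7^2 + 3·7; at 8: 3·8^3 + 3·8^2 + 3·8 = 1752; next = 1751
base 8: 1751 = 3·8^3 + 3·8^2 + 2·8 + 7; at 9: 3·9^3 + 3·9^2 + 2·9 + 7 = 2455; next = 2454
base 9: 2454 = 3·9^3 + 3·9^2 + 2·9 + 6; at 10: 3·10^3 + 3·10^2 + 2·10 + 6 = 3326; next = 3325
base 10: 3325 = 3·10^3 + 3·10^2 + 2·10 + 5; at 11: 3·11^3 + 3·11^2 + 2·11 + 5 = 4383; next = 4382

4382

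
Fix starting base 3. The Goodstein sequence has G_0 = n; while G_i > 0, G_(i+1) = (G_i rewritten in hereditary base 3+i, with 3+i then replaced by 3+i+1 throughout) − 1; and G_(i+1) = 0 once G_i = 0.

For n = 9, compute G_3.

(0) 9|_3 = 3^2 ↦ 4^2|_4 = 16 ⇒ 15
(1) 15|_4 = 3·4 + 3 ↦ 3·5 + 3|_5 = 18 ⇒ 17
(2) 17|_5 = 3·5 + 2 ↦ 3·6 + 2|_6 = 20 ⇒ 19
(3) 19|_6 = 3·6 + 1 ↦ 3·7 + 1|_7 = 22 ⇒ 21

19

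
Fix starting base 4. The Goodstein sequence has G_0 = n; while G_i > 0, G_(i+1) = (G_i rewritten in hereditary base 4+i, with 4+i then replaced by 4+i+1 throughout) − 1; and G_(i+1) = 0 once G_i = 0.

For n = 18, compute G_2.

36

G_0 = 18. HB_4(18) = 4^2 + 2. Bump = 27. G_1 = 26.
G_1 = 26. HB_5(26) = 5^2 + 1. Bump = 37. G_2 = 36.
G_2 = 36. HB_6(36) = 6^2. Bump = 49. G_3 = 48.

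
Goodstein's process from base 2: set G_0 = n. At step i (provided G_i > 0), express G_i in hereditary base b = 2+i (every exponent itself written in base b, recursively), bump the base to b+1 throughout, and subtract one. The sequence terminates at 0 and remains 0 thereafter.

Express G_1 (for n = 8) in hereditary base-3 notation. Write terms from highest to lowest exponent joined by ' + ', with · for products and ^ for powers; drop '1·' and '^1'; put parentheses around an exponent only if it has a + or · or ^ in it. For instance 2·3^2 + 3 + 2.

G_0 = 8. HB_2(8) = 2^(2 + 1). Bump = 81. G_1 = 80.
G_1 = 80. HB_3(80) = 2·3^3 + 2·3^2 + 2·3 + 2. Bump = 554. G_2 = 553.

2·3^3 + 2·3^2 + 2·3 + 2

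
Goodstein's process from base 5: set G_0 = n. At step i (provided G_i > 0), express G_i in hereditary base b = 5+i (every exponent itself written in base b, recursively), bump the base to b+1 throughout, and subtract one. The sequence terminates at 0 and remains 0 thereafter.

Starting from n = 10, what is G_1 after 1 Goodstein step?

G_0 = 10. HB_5(10) = 2·5. Bump = 12. G_1 = 11.
G_1 = 11. HB_6(11) = 6 + 5. Bump = 12. G_2 = 11.

11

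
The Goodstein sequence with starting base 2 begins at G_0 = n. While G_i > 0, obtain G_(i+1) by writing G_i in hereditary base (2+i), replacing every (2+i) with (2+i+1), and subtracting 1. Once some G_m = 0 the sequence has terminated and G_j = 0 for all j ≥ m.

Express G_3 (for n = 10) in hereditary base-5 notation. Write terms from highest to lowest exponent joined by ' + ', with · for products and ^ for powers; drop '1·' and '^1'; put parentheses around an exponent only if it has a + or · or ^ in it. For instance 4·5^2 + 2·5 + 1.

base 2: 10 = 2^(2 + 1) + 2; at 3: 3^(3 + 1) + 3 = 84; next = 83
base 3: 83 = 3^(3 + 1) + 2; at 4: 4^(4 + 1) + 2 = 1026; next = 1025
base 4: 1025 = 4^(4 + 1) + 1; at 5: 5^(5 + 1) + 1 = 15626; next = 15625
base 5: 15625 = 5^(5 + 1); at 6: 6^(6 + 1) = 279936; next = 279935

5^(5 + 1)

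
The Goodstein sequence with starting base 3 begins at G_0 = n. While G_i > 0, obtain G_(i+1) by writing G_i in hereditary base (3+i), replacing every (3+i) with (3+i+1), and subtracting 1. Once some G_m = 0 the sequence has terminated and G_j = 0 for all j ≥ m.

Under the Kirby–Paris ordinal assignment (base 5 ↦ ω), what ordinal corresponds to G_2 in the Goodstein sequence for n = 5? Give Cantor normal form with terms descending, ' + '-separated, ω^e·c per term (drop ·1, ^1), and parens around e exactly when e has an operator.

5 —HB3→ 3 + 2 —bump→ 4 + 2 = 6 —(−1)→ 5
5 —HB4→ 4 + 1 —bump→ 5 + 1 = 6 —(−1)→ 5
5 —HB5→ 5 —bump→ 6 = 6 —(−1)→ 5

ω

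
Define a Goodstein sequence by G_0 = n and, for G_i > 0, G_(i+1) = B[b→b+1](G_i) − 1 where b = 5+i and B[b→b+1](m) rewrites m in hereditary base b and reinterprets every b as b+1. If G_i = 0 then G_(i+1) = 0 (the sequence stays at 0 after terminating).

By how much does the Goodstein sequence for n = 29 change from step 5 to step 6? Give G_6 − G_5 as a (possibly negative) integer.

G_0=29  [base 5] 5^2 + 4  →[5↦6]→  6^2 + 4 = 40  −1 ⇒ G_1=39
G_1=39  [base 6] 6^2 + 3  →[6↦7]→  7^2 + 3 = 52  −1 ⇒ G_2=51
G_2=51  [base 7] 7^2 + 2  →[7↦8]→  8^2 + 2 = 66  −1 ⇒ G_3=65
G_3=65  [base 8] 8^2 + 1  →[8↦9]→  9^2 + 1 = 82  −1 ⇒ G_4=81
G_4=81  [base 9] 9^2  →[9↦10]→  10^2 = 100  −1 ⇒ G_5=99
G_5=99  [base 10] 9·10 + 9  →[10↦11]→  9·11 + 9 = 108  −1 ⇒ G_6=107

8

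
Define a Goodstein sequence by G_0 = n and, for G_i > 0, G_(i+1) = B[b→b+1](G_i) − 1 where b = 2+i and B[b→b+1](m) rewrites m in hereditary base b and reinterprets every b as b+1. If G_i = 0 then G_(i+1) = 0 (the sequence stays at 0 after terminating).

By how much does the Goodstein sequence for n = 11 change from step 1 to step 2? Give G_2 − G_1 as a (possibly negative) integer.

943

G_0=11  [base 2] 2^(2 + 1) + 2 + 1  →[2↦3]→  3^(3 + 1) + 3 + 1 = 85  −1 ⇒ G_1=84
G_1=84  [base 3] 3^(3 + 1) + 3  →[3↦4]→  4^(4 + 1) + 4 = 1028  −1 ⇒ G_2=1027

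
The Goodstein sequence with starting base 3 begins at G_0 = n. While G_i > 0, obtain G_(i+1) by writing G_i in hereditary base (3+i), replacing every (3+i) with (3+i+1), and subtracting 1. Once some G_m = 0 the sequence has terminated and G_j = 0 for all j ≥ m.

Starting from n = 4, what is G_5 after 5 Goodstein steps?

G_0 = 4. HB_3(4) = 3 + 1. Bump = 5. G_1 = 4.
G_1 = 4. HB_4(4) = 4. Bump = 5. G_2 = 4.
G_2 = 4. HB_5(4) = 4. Bump = 4. G_3 = 3.
G_3 = 3. HB_6(3) = 3. Bump = 3. G_4 = 2.
G_4 = 2. HB_7(2) = 2. Bump = 2. G_5 = 1.

1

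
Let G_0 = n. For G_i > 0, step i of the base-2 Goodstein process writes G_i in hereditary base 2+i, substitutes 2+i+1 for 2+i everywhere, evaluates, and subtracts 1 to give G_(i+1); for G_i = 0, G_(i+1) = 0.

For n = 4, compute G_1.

step 0: 4 = 2^2; sub 3 for 2: 3^3; = 27; G_1 = 27−1 = 26
step 1: 26 = 2·3^2 + 2·3 + 2; sub 4 for 3: 2·4^2 + 2·4 + 2; = 42; G_2 = 42−1 = 41

26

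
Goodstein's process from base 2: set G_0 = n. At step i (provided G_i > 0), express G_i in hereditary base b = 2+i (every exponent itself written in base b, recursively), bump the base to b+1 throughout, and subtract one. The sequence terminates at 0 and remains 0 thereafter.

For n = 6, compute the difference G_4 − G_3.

43530

i=0: 6 = 2^2 + 2 (b=2); 2→3: 3^3 + 3 = 30; 30−1 = 29
i=1: 29 = 3^3 + 2 (b=3); 3→4: 4^4 + 2 = 258; 258−1 = 257
i=2: 257 = 4^4 + 1 (b=4); 4→5: 5^5 + 1 = 3126; 3126−1 = 3125
i=3: 3125 = 5^5 (b=5); 5→6: 6^6 = 46656; 46656−1 = 46655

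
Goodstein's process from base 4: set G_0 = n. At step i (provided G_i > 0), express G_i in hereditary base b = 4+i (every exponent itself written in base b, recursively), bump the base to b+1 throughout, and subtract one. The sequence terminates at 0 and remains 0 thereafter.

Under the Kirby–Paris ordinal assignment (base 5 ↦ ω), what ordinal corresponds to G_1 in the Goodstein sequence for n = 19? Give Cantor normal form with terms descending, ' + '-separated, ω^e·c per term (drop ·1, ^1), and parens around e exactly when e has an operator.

step 0: 19 = 4^2 + 3; sub 5 for 4: 5^2 + 3; = 28; G_1 = 28−1 = 27
step 1: 27 = 5^2 + 2; sub 6 for 5: 6^2 + 2; = 38; G_2 = 38−1 = 37

ω^2 + 2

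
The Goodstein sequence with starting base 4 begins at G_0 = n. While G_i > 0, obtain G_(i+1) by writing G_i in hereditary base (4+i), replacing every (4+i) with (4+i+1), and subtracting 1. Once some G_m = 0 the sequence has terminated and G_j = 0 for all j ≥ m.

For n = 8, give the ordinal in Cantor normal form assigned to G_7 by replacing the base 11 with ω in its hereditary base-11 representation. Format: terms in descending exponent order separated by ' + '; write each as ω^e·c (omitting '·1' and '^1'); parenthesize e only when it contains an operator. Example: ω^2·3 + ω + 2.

base 4: 8 = 2·4; at 5: 2·5 = 10; next = 9
base 5: 9 = 5 + 4; at 6: 6 + 4 = 10; next = 9
base 6: 9 = 6 + 3; at 7: 7 + 3 = 10; next = 9
base 7: 9 = 7 + 2; at 8: 8 + 2 = 10; next = 9
base 8: 9 = 8 + 1; at 9: 9 + 1 = 10; next = 9
base 9: 9 = 9; at 10: 10 = 10; next = 9
base 10: 9 = 9; at 11: 9 = 9; next = 8

8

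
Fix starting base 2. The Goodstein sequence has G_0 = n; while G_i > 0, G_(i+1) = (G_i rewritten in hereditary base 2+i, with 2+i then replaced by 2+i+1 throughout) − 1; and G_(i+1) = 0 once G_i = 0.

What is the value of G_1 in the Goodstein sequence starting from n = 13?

108

step 0: 13 = 2^(2 + 1) + 2^2 + 1; sub 3 for 2: 3^(3 + 1) + 3^3 + 1; = 109; G_1 = 109−1 = 108
step 1: 108 = 3^(3 + 1) + 3^3; sub 4 for 3: 4^(4 + 1) + 4^4; = 1280; G_2 = 1280−1 = 1279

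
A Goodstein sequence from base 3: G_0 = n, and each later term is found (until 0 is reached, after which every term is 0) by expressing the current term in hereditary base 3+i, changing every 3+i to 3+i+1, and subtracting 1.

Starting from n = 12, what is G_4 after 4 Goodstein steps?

base 3: 12 = 3^2 + 3; at 4: 4^2 + 4 = 20; next = 19
base 4: 19 = 4^2 + 3; at 5: 5^2 + 3 = 28; next = 27
base 5: 27 = 5^2 + 2; at 6: 6^2 + 2 = 38; next = 37
base 6: 37 = 6^2 + 1; at 7: 7^2 + 1 = 50; next = 49

49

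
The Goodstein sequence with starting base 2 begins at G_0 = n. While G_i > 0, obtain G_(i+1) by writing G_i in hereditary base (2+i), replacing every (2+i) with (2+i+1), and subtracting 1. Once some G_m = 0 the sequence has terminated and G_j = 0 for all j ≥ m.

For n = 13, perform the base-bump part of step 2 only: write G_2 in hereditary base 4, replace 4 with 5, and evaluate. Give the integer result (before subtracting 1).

16093

G_0 = 13. HB_2(13) = 2^(2 + 1) + 2^2 + 1. Bump = 109. G_1 = 108.
G_1 = 108. HB_3(108) = 3^(3 + 1) + 3^3. Bump = 1280. G_2 = 1279.
G_2 = 1279. HB_4(1279) = 4^(4 + 1) + 3·4^3 + 3·4^2 + 3·4 + 3. Bump = 16093. G_3 = 16092.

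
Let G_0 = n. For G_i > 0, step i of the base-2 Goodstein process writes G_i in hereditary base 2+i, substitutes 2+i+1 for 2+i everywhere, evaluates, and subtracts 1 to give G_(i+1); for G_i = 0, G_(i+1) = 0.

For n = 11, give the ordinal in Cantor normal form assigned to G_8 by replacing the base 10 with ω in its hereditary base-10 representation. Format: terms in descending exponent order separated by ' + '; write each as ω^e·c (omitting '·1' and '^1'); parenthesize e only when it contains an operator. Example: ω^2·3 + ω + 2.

[0] 11 ≡ 2^(2 + 1) + 2 + 1 (base 2). Lift 3: 85. −1: 84.
[1] 84 ≡ 3^(3 + 1) + 3 (base 3). Lift 4: 1028. −1: 1027.
[2] 1027 ≡ 4^(4 + 1) + 3 (base 4). Lift 5: 15628. −1: 15627.
[3] 15627 ≡ 5^(5 + 1) + 2 (base 5). Lift 6: 279938. −1: 279937.
[4] 279937 ≡ 6^(6 + 1) + 1 (base 6). Lift 7: 5764802. −1: 5764801.
[5] 5764801 ≡ 7^(7 + 1) (base 7). Lift 8: 134217728. −1: 134217727.
[6] 134217727 ≡ 7·8^8 + 7·8^7 + 7·8^6 + 7·8^5 + 7·8^4 + 7·8^3 + 7·8^2 + 7·8 + 7 (base 8). Lift 9: 2749609303. −1: 2749609302.
[7] 2749609302 ≡ 7·9^9 + 7·9^7 + 7·9^6 + 7·9^5 + 7·9^4 + 7·9^3 + 7·9^2 + 7·9 + 6 (base 9). Lift 10: 70077777776. −1: 70077777775.

ω^ω·7 + ω^7·7 + ω^6·7 + ω^5·7 + ω^4·7 + ω^3·7 + ω^2·7 + ω·7 + 5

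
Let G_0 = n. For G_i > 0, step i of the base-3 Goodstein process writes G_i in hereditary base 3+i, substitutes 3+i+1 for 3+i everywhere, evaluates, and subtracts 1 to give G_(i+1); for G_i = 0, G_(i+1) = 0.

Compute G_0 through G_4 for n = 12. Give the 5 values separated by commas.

12, 19, 27, 37, 49

i=0: 12 = 3^2 + 3 (b=3); 3→4: 4^2 + 4 = 20; 20−1 = 19
i=1: 19 = 4^2 + 3 (b=4); 4→5: 5^2 + 3 = 28; 28−1 = 27
i=2: 27 = 5^2 + 2 (b=5); 5→6: 6^2 + 2 = 38; 38−1 = 37
i=3: 37 = 6^2 + 1 (b=6); 6→7: 7^2 + 1 = 50; 50−1 = 49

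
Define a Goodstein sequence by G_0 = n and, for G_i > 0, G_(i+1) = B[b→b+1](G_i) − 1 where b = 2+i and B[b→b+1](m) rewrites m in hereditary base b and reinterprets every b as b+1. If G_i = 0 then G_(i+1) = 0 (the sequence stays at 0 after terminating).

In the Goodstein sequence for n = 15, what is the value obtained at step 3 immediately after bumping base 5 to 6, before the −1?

326594

[0] 15 ≡ 2^(2 + 1) + 2^2 + 2 + 1 (base 2). Lift 3: 112. −1: 111.
[1] 111 ≡ 3^(3 + 1) + 3^3 + 3 (base 3). Lift 4: 1284. −1: 1283.
[2] 1283 ≡ 4^(4 + 1) + 4^4 + 3 (base 4). Lift 5: 18753. −1: 18752.
[3] 18752 ≡ 5^(5 + 1) + 5^5 + 2 (base 5). Lift 6: 326594. −1: 326593.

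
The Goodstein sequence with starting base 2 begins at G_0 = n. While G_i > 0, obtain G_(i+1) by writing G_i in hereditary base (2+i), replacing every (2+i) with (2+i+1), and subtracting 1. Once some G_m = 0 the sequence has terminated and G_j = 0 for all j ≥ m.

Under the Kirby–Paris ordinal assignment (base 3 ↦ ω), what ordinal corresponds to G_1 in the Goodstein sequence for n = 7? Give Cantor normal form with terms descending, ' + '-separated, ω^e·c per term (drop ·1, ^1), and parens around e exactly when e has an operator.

ω^ω + ω

7 —HB2→ 2^2 + 2 + 1 —bump→ 3^3 + 3 + 1 = 31 —(−1)→ 30
30 —HB3→ 3^3 + 3 —bump→ 4^4 + 4 = 260 —(−1)→ 259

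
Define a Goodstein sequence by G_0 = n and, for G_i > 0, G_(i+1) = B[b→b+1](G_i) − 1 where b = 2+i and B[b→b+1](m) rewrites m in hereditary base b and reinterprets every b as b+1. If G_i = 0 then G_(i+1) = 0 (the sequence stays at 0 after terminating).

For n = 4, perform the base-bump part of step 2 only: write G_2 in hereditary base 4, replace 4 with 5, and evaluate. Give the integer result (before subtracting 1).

4 —HB2→ 2^2 —bump→ 3^3 = 27 —(−1)→ 26
26 —HB3→ 2·3^2 + 2·3 + 2 —bump→ 2·4^2 + 2·4 + 2 = 42 —(−1)→ 41
41 —HB4→ 2·4^2 + 2·4 + 1 —bump→ 2·5^2 + 2·5 + 1 = 61 —(−1)→ 60

61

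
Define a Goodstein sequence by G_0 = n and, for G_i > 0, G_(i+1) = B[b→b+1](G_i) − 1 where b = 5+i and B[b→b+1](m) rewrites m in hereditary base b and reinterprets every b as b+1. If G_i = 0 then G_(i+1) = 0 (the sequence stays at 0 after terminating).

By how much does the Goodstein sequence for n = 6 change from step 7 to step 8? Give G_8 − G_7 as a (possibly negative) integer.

base 5: 6 = 5 + 1; at 6: 6 + 1 = 7; next = 6
base 6: 6 = 6; at 7: 7 = 7; next = 6
base 7: 6 = 6; at 8: 6 = 6; next = 5
base 8: 5 = 5; at 9: 5 = 5; next = 4
base 9: 4 = 4; at 10: 4 = 4; next = 3
base 10: 3 = 3; at 11: 3 = 3; next = 2
base 11: 2 = 2; at 12: 2 = 2; next = 1
base 12: 1 = 1; at 13: 1 = 1; next = 0

-1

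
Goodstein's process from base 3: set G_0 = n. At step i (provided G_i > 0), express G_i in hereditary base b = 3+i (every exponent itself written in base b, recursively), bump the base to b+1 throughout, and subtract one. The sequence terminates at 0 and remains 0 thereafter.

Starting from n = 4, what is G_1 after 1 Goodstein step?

G_0=4  [base 3] 3 + 1  →[3↦4]→  4 + 1 = 5  −1 ⇒ G_1=4
G_1=4  [base 4] 4  →[4↦5]→  5 = 5  −1 ⇒ G_2=4

4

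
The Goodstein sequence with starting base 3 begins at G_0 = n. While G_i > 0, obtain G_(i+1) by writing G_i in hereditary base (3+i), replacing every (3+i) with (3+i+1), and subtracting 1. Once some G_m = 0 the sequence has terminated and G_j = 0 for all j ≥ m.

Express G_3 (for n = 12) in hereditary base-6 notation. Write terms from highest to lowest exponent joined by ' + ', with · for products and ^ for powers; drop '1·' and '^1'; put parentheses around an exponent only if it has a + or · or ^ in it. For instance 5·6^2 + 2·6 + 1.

G_0=12  [base 3] 3^2 + 3  →[3↦4]→  4^2 + 4 = 20  −1 ⇒ G_1=19
G_1=19  [base 4] 4^2 + 3  →[4↦5]→  5^2 + 3 = 28  −1 ⇒ G_2=27
G_2=27  [base 5] 5^2 + 2  →[5↦6]→  6^2 + 2 = 38  −1 ⇒ G_3=37
G_3=37  [base 6] 6^2 + 1  →[6↦7]→  7^2 + 1 = 50  −1 ⇒ G_4=49

6^2 + 1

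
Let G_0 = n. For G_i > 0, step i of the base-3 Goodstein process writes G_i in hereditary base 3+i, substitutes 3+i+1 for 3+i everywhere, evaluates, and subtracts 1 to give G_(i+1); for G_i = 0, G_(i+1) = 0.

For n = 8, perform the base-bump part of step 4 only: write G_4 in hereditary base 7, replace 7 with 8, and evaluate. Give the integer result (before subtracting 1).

12

i=0: 8 = 2·3 + 2 (b=3); 3→4: 2·4 + 2 = 10; 10−1 = 9
i=1: 9 = 2·4 + 1 (b=4); 4→5: 2·5 + 1 = 11; 11−1 = 10
i=2: 10 = 2·5 (b=5); 5→6: 2·6 = 12; 12−1 = 11
i=3: 11 = 6 + 5 (b=6); 6→7: 7 + 5 = 12; 12−1 = 11
i=4: 11 = 7 + 4 (b=7); 7→8: 8 + 4 = 12; 12−1 = 11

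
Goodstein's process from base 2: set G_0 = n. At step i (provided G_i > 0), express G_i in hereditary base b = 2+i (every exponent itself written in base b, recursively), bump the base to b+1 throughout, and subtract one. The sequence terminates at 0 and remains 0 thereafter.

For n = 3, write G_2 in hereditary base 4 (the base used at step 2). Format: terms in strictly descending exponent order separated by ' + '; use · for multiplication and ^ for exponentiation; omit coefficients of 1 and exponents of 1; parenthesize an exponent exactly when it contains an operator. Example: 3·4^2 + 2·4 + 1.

3

G_0=3  [base 2] 2 + 1  →[2↦3]→  3 + 1 = 4  −1 ⇒ G_1=3
G_1=3  [base 3] 3  →[3↦4]→  4 = 4  −1 ⇒ G_2=3
G_2=3  [base 4] 3  →[4↦5]→  3 = 3  −1 ⇒ G_3=2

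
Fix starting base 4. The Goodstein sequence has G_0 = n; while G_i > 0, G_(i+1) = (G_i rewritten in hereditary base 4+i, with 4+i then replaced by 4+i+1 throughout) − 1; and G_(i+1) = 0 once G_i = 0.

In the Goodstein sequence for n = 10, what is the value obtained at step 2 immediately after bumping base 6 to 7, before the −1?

10 —HB4→ 2·4 + 2 —bump→ 2·5 + 2 = 12 —(−1)→ 11
11 —HB5→ 2·5 + 1 —bump→ 2·6 + 1 = 13 —(−1)→ 12
12 —HB6→ 2·6 —bump→ 2·7 = 14 —(−1)→ 13

14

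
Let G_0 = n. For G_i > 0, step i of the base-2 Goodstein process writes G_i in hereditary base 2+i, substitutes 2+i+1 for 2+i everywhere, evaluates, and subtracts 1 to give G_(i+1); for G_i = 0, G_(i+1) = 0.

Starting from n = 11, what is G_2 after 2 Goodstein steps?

base 2: 11 = 2^(2 + 1) + 2 + 1; at 3: 3^(3 + 1) + 3 + 1 = 85; next = 84
base 3: 84 = 3^(3 + 1) + 3; at 4: 4^(4 + 1) + 4 = 1028; next = 1027
base 4: 1027 = 4^(4 + 1) + 3; at 5: 5^(5 + 1) + 3 = 15628; next = 15627

1027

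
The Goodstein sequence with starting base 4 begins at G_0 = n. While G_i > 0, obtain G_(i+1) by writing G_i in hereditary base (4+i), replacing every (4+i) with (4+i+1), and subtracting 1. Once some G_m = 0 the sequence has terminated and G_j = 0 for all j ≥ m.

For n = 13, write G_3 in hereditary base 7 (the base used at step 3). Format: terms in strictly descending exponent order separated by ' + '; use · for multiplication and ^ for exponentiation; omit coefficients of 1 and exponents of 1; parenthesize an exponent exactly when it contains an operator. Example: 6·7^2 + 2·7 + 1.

2·7 + 4

(0) 13|_4 = 3·4 + 1 ↦ 3·5 + 1|_5 = 16 ⇒ 15
(1) 15|_5 = 3·5 ↦ 3·6|_6 = 18 ⇒ 17
(2) 17|_6 = 2·6 + 5 ↦ 2·7 + 5|_7 = 19 ⇒ 18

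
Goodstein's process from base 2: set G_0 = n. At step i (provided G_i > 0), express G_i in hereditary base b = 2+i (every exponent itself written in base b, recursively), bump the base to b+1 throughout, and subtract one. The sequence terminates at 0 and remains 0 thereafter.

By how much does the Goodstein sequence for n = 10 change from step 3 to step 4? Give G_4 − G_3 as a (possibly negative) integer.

[0] 10 ≡ 2^(2 + 1) + 2 (base 2). Lift 3: 84. −1: 83.
[1] 83 ≡ 3^(3 + 1) + 2 (base 3). Lift 4: 1026. −1: 1025.
[2] 1025 ≡ 4^(4 + 1) + 1 (base 4). Lift 5: 15626. −1: 15625.
[3] 15625 ≡ 5^(5 + 1) (base 5). Lift 6: 279936. −1: 279935.

264310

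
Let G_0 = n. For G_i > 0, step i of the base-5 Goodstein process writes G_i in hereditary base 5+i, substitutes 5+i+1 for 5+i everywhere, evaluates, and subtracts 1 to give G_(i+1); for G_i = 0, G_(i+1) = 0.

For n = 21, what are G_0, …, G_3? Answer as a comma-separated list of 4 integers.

21, 24, 27, 29

i=0: 21 = 4·5 + 1 (b=5); 5→6: 4·6 + 1 = 25; 25−1 = 24
i=1: 24 = 4·6 (b=6); 6→7: 4·7 = 28; 28−1 = 27
i=2: 27 = 3·7 + 6 (b=7); 7→8: 3·8 + 6 = 30; 30−1 = 29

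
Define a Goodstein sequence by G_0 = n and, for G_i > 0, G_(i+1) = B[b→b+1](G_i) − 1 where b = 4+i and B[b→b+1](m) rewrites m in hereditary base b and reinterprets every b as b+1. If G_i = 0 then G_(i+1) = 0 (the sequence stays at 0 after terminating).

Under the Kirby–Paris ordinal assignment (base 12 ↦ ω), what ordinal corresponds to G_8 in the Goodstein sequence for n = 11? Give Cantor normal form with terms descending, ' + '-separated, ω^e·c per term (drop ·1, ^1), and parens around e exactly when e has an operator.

ω + 3

i=0: 11 = 2·4 + 3 (b=4); 4→5: 2·5 + 3 = 13; 13−1 = 12
i=1: 12 = 2·5 + 2 (b=5); 5→6: 2·6 + 2 = 14; 14−1 = 13
i=2: 13 = 2·6 + 1 (b=6); 6→7: 2·7 + 1 = 15; 15−1 = 14
i=3: 14 = 2·7 (b=7); 7→8: 2·8 = 16; 16−1 = 15
i=4: 15 = 8 + 7 (b=8); 8→9: 9 + 7 = 16; 16−1 = 15
i=5: 15 = 9 + 6 (b=9); 9→10: 10 + 6 = 16; 16−1 = 15
i=6: 15 = 10 + 5 (b=10); 10→11: 11 + 5 = 16; 16−1 = 15
i=7: 15 = 11 + 4 (b=11); 11→12: 12 + 4 = 16; 16−1 = 15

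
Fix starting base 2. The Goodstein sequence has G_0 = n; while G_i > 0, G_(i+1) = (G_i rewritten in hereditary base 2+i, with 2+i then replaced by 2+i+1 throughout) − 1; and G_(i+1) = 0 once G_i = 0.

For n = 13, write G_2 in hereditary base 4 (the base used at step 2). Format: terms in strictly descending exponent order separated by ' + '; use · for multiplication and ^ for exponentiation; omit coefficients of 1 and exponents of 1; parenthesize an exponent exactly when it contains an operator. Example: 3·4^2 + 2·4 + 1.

G_0 = 13. HB_2(13) = 2^(2 + 1) + 2^2 + 1. Bump = 109. G_1 = 108.
G_1 = 108. HB_3(108) = 3^(3 + 1) + 3^3. Bump = 1280. G_2 = 1279.
G_2 = 1279. HB_4(1279) = 4^(4 + 1) + 3·4^3 + 3·4^2 + 3·4 + 3. Bump = 16093. G_3 = 16092.

4^(4 + 1) + 3·4^3 + 3·4^2 + 3·4 + 3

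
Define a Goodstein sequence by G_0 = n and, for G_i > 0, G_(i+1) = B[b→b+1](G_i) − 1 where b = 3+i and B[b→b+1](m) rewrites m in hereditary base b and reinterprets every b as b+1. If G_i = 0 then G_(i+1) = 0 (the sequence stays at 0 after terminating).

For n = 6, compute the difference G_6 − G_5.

[0] 6 ≡ 2·3 (base 3). Lift 4: 8. −1: 7.
[1] 7 ≡ 4 + 3 (base 4). Lift 5: 8. −1: 7.
[2] 7 ≡ 5 + 2 (base 5). Lift 6: 8. −1: 7.
[3] 7 ≡ 6 + 1 (base 6). Lift 7: 8. −1: 7.
[4] 7 ≡ 7 (base 7). Lift 8: 8. −1: 7.
[5] 7 ≡ 7 (base 8). Lift 9: 7. −1: 6.

-1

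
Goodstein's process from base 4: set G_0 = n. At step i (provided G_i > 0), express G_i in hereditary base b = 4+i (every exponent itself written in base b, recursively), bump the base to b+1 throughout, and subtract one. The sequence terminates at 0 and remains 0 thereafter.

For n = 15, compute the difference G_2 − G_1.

2

G_0 = 15. HB_4(15) = 3·4 + 3. Bump = 18. G_1 = 17.
G_1 = 17. HB_5(17) = 3·5 + 2. Bump = 20. G_2 = 19.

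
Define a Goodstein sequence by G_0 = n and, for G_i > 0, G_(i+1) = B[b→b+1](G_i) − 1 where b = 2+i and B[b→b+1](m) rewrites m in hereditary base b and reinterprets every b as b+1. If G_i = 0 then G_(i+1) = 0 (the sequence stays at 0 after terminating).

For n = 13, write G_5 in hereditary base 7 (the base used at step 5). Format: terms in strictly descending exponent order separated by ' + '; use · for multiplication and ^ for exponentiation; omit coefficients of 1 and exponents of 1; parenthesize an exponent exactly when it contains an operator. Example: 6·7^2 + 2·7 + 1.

i=0: 13 = 2^(2 + 1) + 2^2 + 1 (b=2); 2→3: 3^(3 + 1) + 3^3 + 1 = 109; 109−1 = 108
i=1: 108 = 3^(3 + 1) + 3^3 (b=3); 3→4: 4^(4 + 1) + 4^4 = 1280; 1280−1 = 1279
i=2: 1279 = 4^(4 + 1) + 3·4^3 + 3·4^2 + 3·4 + 3 (b=4); 4→5: 5^(5 + 1) + 3·5^3 + 3·5^2 + 3·5 + 3 = 16093; 16093−1 = 16092
i=3: 16092 = 5^(5 + 1) + 3·5^3 + 3·5^2 + 3·5 + 2 (b=5); 5→6: 6^(6 + 1) + 3·6^3 + 3·6^2 + 3·6 + 2 = 280712; 280712−1 = 280711
i=4: 280711 = 6^(6 + 1) + 3·6^3 + 3·6^2 + 3·6 + 1 (b=6); 6→7: 7^(7 + 1) + 3·7^3 + 3·7^2 + 3·7 + 1 = 5765999; 5765999−1 = 5765998
i=5: 5765998 = 7^(7 + 1) + 3·7^3 + 3·7^2 + 3·7 (b=7); 7→8: 8^(8 + 1) + 3·8^3 + 3·8^2 + 3·8 = 134219480; 134219480−1 = 134219479

7^(7 + 1) + 3·7^3 + 3·7^2 + 3·7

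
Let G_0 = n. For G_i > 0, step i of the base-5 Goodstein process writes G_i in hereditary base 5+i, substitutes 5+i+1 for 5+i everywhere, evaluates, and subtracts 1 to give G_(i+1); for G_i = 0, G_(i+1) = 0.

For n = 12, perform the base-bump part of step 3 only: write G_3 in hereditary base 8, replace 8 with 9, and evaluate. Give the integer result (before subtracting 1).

step 0: 12 = 2·5 + 2; sub 6 for 5: 2·6 + 2; = 14; G_1 = 14−1 = 13
step 1: 13 = 2·6 + 1; sub 7 for 6: 2·7 + 1; = 15; G_2 = 15−1 = 14
step 2: 14 = 2·7; sub 8 for 7: 2·8; = 16; G_3 = 16−1 = 15

16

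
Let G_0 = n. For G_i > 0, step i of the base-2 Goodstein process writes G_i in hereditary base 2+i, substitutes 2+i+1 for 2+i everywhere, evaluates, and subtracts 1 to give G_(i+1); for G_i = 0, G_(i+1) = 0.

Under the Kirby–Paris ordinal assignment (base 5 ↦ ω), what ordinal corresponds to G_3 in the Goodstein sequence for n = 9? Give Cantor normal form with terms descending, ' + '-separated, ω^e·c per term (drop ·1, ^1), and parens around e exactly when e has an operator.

9 —HB2→ 2^(2 + 1) + 1 —bump→ 3^(3 + 1) + 1 = 82 —(−1)→ 81
81 —HB3→ 3^(3 + 1) —bump→ 4^(4 + 1) = 1024 —(−1)→ 1023
1023 —HB4→ 3·4^4 + 3·4^3 + 3·4^2 + 3·4 + 3 —bump→ 3·5^5 + 3·5^3 + 3·5^2 + 3·5 + 3 = 9843 —(−1)→ 9842
9842 —HB5→ 3·5^5 + 3·5^3 + 3·5^2 + 3·5 + 2 —bump→ 3·6^6 + 3·6^3 + 3·6^2 + 3·6 + 2 = 140744 —(−1)→ 140743

ω^ω·3 + ω^3·3 + ω^2·3 + ω·3 + 2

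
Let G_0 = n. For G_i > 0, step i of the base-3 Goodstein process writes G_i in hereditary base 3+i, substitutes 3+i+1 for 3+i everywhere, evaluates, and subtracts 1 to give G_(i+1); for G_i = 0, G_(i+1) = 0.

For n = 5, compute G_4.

step 0: 5 = 3 + 2; sub 4 for 3: 4 + 2; = 6; G_1 = 6−1 = 5
step 1: 5 = 4 + 1; sub 5 for 4: 5 + 1; = 6; G_2 = 6−1 = 5
step 2: 5 = 5; sub 6 for 5: 6; = 6; G_3 = 6−1 = 5
step 3: 5 = 5; sub 7 for 6: 5; = 5; G_4 = 5−1 = 4
step 4: 4 = 4; sub 8 for 7: 4; = 4; G_5 = 4−1 = 3

4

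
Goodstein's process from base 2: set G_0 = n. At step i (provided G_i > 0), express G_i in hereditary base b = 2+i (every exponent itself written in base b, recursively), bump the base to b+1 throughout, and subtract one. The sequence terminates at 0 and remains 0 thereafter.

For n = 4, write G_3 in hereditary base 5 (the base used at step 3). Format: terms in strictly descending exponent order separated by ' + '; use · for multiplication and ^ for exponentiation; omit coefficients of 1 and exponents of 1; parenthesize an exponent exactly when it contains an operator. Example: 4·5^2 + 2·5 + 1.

2·5^2 + 2·5

(0) 4|_2 = 2^2 ↦ 3^3|_3 = 27 ⇒ 26
(1) 26|_3 = 2·3^2 + 2·3 + 2 ↦ 2·4^2 + 2·4 + 2|_4 = 42 ⇒ 41
(2) 41|_4 = 2·4^2 + 2·4 + 1 ↦ 2·5^2 + 2·5 + 1|_5 = 61 ⇒ 60
(3) 60|_5 = 2·5^2 + 2·5 ↦ 2·6^2 + 2·6|_6 = 84 ⇒ 83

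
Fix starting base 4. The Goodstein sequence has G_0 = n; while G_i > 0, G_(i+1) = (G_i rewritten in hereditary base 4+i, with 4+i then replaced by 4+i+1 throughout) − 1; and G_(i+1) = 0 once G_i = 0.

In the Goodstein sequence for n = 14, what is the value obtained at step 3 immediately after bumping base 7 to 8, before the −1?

22

G_0 = 14. HB_4(14) = 3·4 + 2. Bump = 17. G_1 = 16.
G_1 = 16. HB_5(16) = 3·5 + 1. Bump = 19. G_2 = 18.
G_2 = 18. HB_6(18) = 3·6. Bump = 21. G_3 = 20.
G_3 = 20. HB_7(20) = 2·7 + 6. Bump = 22. G_4 = 21.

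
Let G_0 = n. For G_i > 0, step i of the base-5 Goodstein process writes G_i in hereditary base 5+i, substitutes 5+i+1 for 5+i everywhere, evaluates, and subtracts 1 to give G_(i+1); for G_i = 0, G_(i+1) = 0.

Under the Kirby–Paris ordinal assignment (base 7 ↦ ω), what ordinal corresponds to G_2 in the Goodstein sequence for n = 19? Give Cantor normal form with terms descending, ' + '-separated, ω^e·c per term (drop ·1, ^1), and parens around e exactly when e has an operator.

ω·3 + 2

base 5: 19 = 3·5 + 4; at 6: 3·6 + 4 = 22; next = 21
base 6: 21 = 3·6 + 3; at 7: 3·7 + 3 = 24; next = 23
base 7: 23 = 3·7 + 2; at 8: 3·8 + 2 = 26; next = 25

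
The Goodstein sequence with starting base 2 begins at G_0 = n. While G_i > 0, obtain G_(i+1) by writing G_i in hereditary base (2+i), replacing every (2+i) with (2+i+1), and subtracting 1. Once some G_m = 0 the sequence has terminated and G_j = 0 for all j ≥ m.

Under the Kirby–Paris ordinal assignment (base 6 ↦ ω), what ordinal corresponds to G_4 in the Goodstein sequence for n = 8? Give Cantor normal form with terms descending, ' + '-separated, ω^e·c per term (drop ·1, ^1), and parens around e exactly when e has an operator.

i=0: 8 = 2^(2 + 1) (b=2); 2→3: 3^(3 + 1) = 81; 81−1 = 80
i=1: 80 = 2·3^3 + 2·3^2 + 2·3 + 2 (b=3); 3→4: 2·4^4 + 2·4^2 + 2·4 + 2 = 554; 554−1 = 553
i=2: 553 = 2·4^4 + 2·4^2 + 2·4 + 1 (b=4); 4→5: 2·5^5 + 2·5^2 + 2·5 + 1 = 6311; 6311−1 = 6310
i=3: 6310 = 2·5^5 + 2·5^2 + 2·5 (b=5); 5→6: 2·6^6 + 2·6^2 + 2·6 = 93396; 93396−1 = 93395
i=4: 93395 = 2·6^6 + 2·6^2 + 6 + 5 (b=6); 6→7: 2·7^7 + 2·7^2 + 7 + 5 = 1647196; 1647196−1 = 1647195

ω^ω·2 + ω^2·2 + ω + 5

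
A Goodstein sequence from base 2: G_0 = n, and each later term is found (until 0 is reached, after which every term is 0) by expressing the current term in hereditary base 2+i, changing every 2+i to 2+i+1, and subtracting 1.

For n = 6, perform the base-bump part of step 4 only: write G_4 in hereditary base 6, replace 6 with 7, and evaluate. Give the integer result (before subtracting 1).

98040

G_0=6  [base 2] 2^2 + 2  →[2↦3]→  3^3 + 3 = 30  −1 ⇒ G_1=29
G_1=29  [base 3] 3^3 + 2  →[3↦4]→  4^4 + 2 = 258  −1 ⇒ G_2=257
G_2=257  [base 4] 4^4 + 1  →[4↦5]→  5^5 + 1 = 3126  −1 ⇒ G_3=3125
G_3=3125  [base 5] 5^5  →[5↦6]→  6^6 = 46656  −1 ⇒ G_4=46655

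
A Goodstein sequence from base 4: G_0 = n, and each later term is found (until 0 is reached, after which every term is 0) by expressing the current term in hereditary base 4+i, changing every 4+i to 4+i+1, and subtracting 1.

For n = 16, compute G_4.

(0) 16|_4 = 4^2 ↦ 5^2|_5 = 25 ⇒ 24
(1) 24|_5 = 4·5 + 4 ↦ 4·6 + 4|_6 = 28 ⇒ 27
(2) 27|_6 = 4·6 + 3 ↦ 4·7 + 3|_7 = 31 ⇒ 30
(3) 30|_7 = 4·7 + 2 ↦ 4·8 + 2|_8 = 34 ⇒ 33
(4) 33|_8 = 4·8 + 1 ↦ 4·9 + 1|_9 = 37 ⇒ 36

33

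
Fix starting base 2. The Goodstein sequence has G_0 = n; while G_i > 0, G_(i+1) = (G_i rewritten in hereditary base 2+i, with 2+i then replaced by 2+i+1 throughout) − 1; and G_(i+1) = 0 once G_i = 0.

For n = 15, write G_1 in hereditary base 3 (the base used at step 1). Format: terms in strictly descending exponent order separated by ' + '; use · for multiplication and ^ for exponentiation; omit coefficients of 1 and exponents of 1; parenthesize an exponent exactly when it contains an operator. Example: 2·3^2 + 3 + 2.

3^(3 + 1) + 3^3 + 3

base 2: 15 = 2^(2 + 1) + 2^2 + 2 + 1; at 3: 3^(3 + 1) + 3^3 + 3 + 1 = 112; next = 111
base 3: 111 = 3^(3 + 1) + 3^3 + 3; at 4: 4^(4 + 1) + 4^4 + 4 = 1284; next = 1283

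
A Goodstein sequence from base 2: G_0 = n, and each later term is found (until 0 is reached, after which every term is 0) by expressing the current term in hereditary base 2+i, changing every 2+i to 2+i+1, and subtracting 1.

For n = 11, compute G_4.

279937

G_0=11  [base 2] 2^(2 + 1) + 2 + 1  →[2↦3]→  3^(3 + 1) + 3 + 1 = 85  −1 ⇒ G_1=84
G_1=84  [base 3] 3^(3 + 1) + 3  →[3↦4]→  4^(4 + 1) + 4 = 1028  −1 ⇒ G_2=1027
G_2=1027  [base 4] 4^(4 + 1) + 3  →[4↦5]→  5^(5 + 1) + 3 = 15628  −1 ⇒ G_3=15627
G_3=15627  [base 5] 5^(5 + 1) + 2  →[5↦6]→  6^(6 + 1) + 2 = 279938  −1 ⇒ G_4=279937
G_4=279937  [base 6] 6^(6 + 1) + 1  →[6↦7]→  7^(7 + 1) + 1 = 5764802  −1 ⇒ G_5=5764801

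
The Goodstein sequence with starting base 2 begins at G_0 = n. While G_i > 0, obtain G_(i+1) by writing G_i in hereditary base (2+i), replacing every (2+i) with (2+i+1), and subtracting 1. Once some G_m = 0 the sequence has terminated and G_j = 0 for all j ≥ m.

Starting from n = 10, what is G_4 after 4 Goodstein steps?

279935

i=0: 10 = 2^(2 + 1) + 2 (b=2); 2→3: 3^(3 + 1) + 3 = 84; 84−1 = 83
i=1: 83 = 3^(3 + 1) + 2 (b=3); 3→4: 4^(4 + 1) + 2 = 1026; 1026−1 = 1025
i=2: 1025 = 4^(4 + 1) + 1 (b=4); 4→5: 5^(5 + 1) + 1 = 15626; 15626−1 = 15625
i=3: 15625 = 5^(5 + 1) (b=5); 5→6: 6^(6 + 1) = 279936; 279936−1 = 279935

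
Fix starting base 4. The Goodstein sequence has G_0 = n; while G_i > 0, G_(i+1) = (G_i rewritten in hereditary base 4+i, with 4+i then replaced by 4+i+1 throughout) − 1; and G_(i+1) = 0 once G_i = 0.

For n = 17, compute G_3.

39

base 4: 17 = 4^2 + 1; at 5: 5^2 + 1 = 26; next = 25
base 5: 25 = 5^2; at 6: 6^2 = 36; next = 35
base 6: 35 = 5·6 + 5; at 7: 5·7 + 5 = 40; next = 39
base 7: 39 = 5·7 + 4; at 8: 5·8 + 4 = 44; next = 43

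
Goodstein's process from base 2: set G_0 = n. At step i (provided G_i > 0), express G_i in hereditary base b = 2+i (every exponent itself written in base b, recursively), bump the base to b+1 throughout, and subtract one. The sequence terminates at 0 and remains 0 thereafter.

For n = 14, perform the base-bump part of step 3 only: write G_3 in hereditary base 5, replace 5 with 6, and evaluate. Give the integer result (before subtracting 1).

(0) 14|_2 = 2^(2 + 1) + 2^2 + 2 ↦ 3^(3 + 1) + 3^3 + 3|_3 = 111 ⇒ 110
(1) 110|_3 = 3^(3 + 1) + 3^3 + 2 ↦ 4^(4 + 1) + 4^4 + 2|_4 = 1282 ⇒ 1281
(2) 1281|_4 = 4^(4 + 1) + 4^4 + 1 ↦ 5^(5 + 1) + 5^5 + 1|_5 = 18751 ⇒ 18750

326592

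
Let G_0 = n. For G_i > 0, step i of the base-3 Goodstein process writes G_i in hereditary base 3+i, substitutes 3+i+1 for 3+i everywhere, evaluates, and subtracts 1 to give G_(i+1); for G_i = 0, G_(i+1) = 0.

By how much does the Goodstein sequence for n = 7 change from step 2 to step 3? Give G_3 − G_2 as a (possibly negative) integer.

step 0: 7 = 2·3 + 1; sub 4 for 3: 2·4 + 1; = 9; G_1 = 9−1 = 8
step 1: 8 = 2·4; sub 5 for 4: 2·5; = 10; G_2 = 10−1 = 9
step 2: 9 = 5 + 4; sub 6 for 5: 6 + 4; = 10; G_3 = 10−1 = 9

0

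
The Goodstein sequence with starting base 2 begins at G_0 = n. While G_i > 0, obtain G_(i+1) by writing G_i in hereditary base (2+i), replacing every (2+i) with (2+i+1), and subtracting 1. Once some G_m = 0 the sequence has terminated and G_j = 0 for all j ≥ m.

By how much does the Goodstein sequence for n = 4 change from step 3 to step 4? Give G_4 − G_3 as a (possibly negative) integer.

23

[0] 4 ≡ 2^2 (base 2). Lift 3: 27. −1: 26.
[1] 26 ≡ 2·3^2 + 2·3 + 2 (base 3). Lift 4: 42. −1: 41.
[2] 41 ≡ 2·4^2 + 2·4 + 1 (base 4). Lift 5: 61. −1: 60.
[3] 60 ≡ 2·5^2 + 2·5 (base 5). Lift 6: 84. −1: 83.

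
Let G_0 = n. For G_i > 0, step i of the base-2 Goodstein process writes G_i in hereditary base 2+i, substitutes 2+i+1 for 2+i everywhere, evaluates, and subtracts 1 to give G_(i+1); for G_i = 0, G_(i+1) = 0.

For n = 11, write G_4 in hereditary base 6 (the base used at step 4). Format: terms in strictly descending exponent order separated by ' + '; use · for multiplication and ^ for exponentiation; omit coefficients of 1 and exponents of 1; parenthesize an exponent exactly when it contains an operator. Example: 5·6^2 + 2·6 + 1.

[0] 11 ≡ 2^(2 + 1) + 2 + 1 (base 2). Lift 3: 85. −1: 84.
[1] 84 ≡ 3^(3 + 1) + 3 (base 3). Lift 4: 1028. −1: 1027.
[2] 1027 ≡ 4^(4 + 1) + 3 (base 4). Lift 5: 15628. −1: 15627.
[3] 15627 ≡ 5^(5 + 1) + 2 (base 5). Lift 6: 279938. −1: 279937.

6^(6 + 1) + 1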